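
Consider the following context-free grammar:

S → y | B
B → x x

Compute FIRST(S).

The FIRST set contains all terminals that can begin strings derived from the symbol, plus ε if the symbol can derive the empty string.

We compute FIRST(S) using the standard algorithm.
FIRST(B) = {x}
FIRST(S) = {x, y}
Therefore, FIRST(S) = {x, y}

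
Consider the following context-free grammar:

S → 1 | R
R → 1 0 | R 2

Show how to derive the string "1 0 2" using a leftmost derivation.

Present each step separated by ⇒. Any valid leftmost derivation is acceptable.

S ⇒ R ⇒ R 2 ⇒ 1 0 2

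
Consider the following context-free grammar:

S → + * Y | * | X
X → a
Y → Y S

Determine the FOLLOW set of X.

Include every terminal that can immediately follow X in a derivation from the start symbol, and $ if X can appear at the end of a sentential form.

We compute FOLLOW(X) using the standard algorithm.
FOLLOW(S) starts with {$}.
FIRST(S) = {*, +, a}
FIRST(X) = {a}
FIRST(Y) = {}
FOLLOW(S) = {$, *, +, a}
FOLLOW(X) = {$, *, +, a}
FOLLOW(Y) = {$, *, +, a}
Therefore, FOLLOW(X) = {$, *, +, a}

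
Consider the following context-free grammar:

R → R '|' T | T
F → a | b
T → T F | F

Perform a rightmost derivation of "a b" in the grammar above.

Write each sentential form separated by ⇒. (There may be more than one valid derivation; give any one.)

R ⇒ T ⇒ T F ⇒ T b ⇒ F b ⇒ a b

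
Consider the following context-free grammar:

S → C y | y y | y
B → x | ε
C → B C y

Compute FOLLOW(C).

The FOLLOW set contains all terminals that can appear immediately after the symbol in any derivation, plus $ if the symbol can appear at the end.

We compute FOLLOW(C) using the standard algorithm.
FOLLOW(S) starts with {$}.
FIRST(B) = {x, ε}
FIRST(C) = {x}
FIRST(S) = {x, y}
FOLLOW(B) = {x}
FOLLOW(C) = {y}
FOLLOW(S) = {$}
Therefore, FOLLOW(C) = {y}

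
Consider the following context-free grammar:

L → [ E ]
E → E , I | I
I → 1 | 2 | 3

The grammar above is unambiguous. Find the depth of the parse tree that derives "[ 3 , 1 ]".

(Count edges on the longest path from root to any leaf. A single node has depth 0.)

4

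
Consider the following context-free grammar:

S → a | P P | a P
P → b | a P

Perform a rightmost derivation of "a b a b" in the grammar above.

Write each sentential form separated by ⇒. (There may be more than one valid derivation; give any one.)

S ⇒ P P ⇒ P a P ⇒ P a b ⇒ a P a b ⇒ a b a b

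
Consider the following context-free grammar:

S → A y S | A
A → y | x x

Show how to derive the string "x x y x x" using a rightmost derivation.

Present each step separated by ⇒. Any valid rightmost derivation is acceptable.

S ⇒ A y S ⇒ A y A ⇒ A y x x ⇒ x x y x x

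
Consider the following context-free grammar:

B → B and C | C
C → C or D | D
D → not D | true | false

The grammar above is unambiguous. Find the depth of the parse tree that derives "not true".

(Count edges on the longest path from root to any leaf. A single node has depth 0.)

4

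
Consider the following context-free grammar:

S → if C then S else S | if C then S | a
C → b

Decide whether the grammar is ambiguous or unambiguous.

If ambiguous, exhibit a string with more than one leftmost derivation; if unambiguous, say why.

Ambiguous - the string 'if b then if b then if b then a else a' has two distinct leftmost derivations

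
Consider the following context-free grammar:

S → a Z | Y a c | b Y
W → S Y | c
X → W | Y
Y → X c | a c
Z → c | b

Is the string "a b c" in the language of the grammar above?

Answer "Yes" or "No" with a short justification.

No - no valid derivation exists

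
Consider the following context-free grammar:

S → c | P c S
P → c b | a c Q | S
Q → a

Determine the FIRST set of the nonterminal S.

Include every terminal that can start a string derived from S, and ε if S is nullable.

We compute FIRST(S) using the standard algorithm.
FIRST(P) = {a, c}
FIRST(Q) = {a}
FIRST(S) = {a, c}
Therefore, FIRST(S) = {a, c}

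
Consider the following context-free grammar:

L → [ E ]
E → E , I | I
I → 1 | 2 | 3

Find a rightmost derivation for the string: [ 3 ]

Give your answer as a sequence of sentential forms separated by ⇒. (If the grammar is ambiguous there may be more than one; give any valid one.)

L ⇒ [ E ] ⇒ [ I ] ⇒ [ 3 ]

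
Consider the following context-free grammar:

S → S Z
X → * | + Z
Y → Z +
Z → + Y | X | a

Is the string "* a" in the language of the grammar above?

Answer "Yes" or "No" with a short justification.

No - no valid derivation exists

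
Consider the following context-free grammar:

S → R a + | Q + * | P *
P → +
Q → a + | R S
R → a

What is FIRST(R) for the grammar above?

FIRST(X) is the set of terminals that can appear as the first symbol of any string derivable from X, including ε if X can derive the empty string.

We compute FIRST(R) using the standard algorithm.
FIRST(P) = {+}
FIRST(Q) = {a}
FIRST(R) = {a}
FIRST(S) = {+, a}
Therefore, FIRST(R) = {a}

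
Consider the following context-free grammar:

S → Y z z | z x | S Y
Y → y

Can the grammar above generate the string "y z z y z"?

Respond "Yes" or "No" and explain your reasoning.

No - no valid derivation exists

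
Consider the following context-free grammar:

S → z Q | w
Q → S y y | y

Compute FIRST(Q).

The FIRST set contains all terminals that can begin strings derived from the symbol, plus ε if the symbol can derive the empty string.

We compute FIRST(Q) using the standard algorithm.
FIRST(Q) = {w, y, z}
FIRST(S) = {w, z}
Therefore, FIRST(Q) = {w, y, z}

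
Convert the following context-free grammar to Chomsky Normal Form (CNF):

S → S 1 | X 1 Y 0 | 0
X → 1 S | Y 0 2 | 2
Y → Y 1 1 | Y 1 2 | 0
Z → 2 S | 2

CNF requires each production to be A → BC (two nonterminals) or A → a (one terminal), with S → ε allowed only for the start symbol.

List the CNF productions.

T1 → 1; T0 → 0; S → 0; T2 → 2; X → 2; Y → 0; Z → 2; S → S T1; S → X X0; X0 → T1 X1; X1 → Y T0; X → T1 S; X → Y X2; X2 → T0 T2; Y → Y X3; X3 → T1 T1; Y → Y X4; X4 → T1 T2; Z → T2 S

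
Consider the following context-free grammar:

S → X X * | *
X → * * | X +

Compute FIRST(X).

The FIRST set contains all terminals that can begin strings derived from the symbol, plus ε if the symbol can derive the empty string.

We compute FIRST(X) using the standard algorithm.
FIRST(S) = {*}
FIRST(X) = {*}
Therefore, FIRST(X) = {*}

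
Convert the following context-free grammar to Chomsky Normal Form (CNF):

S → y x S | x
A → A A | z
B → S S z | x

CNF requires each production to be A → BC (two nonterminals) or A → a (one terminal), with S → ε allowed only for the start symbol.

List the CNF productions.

TY → y; TX → x; S → x; A → z; TZ → z; B → x; S → TY X0; X0 → TX S; A → A A; B → S X1; X1 → S TZ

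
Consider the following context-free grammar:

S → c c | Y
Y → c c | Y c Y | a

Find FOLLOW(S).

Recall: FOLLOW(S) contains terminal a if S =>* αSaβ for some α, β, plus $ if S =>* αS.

We compute FOLLOW(S) using the standard algorithm.
FOLLOW(S) starts with {$}.
FIRST(S) = {a, c}
FIRST(Y) = {a, c}
FOLLOW(S) = {$}
FOLLOW(Y) = {$, c}
Therefore, FOLLOW(S) = {$}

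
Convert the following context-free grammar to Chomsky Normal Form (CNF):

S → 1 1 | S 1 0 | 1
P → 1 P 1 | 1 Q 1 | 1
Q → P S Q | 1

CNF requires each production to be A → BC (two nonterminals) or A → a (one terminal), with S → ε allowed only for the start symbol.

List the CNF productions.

T1 → 1; T0 → 0; S → 1; P → 1; Q → 1; S → T1 T1; S → S X0; X0 → T1 T0; P → T1 X1; X1 → P T1; P → T1 X2; X2 → Q T1; Q → P X3; X3 → S Q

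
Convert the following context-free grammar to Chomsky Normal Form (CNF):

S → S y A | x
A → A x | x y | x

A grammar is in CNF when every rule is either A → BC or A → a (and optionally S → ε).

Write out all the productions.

TY → y; S → x; TX → x; A → x; S → S X0; X0 → TY A; A → A TX; A → TX TY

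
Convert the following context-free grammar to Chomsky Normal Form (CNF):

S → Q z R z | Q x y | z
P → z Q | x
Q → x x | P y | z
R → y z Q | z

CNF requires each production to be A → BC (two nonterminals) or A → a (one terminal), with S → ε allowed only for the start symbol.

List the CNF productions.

TZ → z; TX → x; TY → y; S → z; P → x; Q → z; R → z; S → Q X0; X0 → TZ X1; X1 → R TZ; S → Q X2; X2 → TX TY; P → TZ Q; Q → TX TX; Q → P TY; R → TY X3; X3 → TZ Q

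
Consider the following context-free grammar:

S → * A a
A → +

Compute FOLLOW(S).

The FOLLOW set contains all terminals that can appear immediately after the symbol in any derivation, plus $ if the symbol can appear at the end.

We compute FOLLOW(S) using the standard algorithm.
FOLLOW(S) starts with {$}.
FIRST(A) = {+}
FIRST(S) = {*}
FOLLOW(A) = {a}
FOLLOW(S) = {$}
Therefore, FOLLOW(S) = {$}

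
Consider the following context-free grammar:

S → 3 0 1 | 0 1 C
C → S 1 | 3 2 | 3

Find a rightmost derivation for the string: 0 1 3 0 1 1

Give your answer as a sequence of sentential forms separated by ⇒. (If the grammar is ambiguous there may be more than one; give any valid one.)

S ⇒ 0 1 C ⇒ 0 1 S 1 ⇒ 0 1 3 0 1 1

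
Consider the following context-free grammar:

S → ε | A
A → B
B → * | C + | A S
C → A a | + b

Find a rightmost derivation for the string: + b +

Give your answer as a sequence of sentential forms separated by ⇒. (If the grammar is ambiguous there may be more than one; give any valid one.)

S ⇒ A ⇒ B ⇒ C + ⇒ + b +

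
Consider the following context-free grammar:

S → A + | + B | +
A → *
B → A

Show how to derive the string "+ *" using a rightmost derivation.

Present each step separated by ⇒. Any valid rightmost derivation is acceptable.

S ⇒ + B ⇒ + A ⇒ + *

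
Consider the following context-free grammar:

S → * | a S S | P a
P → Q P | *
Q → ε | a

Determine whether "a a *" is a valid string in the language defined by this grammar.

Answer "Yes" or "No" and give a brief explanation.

No - no valid derivation exists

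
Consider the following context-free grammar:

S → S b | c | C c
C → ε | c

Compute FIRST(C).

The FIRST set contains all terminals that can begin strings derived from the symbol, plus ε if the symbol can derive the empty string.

We compute FIRST(C) using the standard algorithm.
FIRST(C) = {c, ε}
FIRST(S) = {c}
Therefore, FIRST(C) = {c, ε}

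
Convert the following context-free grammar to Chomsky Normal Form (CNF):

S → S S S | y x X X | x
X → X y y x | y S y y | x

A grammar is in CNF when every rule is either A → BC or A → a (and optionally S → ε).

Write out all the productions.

TY → y; TX → x; S → x; X → x; S → S X0; X0 → S S; S → TY X1; X1 → TX X2; X2 → X X; X → X X3; X3 → TY X4; X4 → TY TX; X → TY X5; X5 → S X6; X6 → TY TY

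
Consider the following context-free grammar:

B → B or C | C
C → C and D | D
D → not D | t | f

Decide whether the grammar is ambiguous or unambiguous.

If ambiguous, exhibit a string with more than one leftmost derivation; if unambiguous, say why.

Unambiguous - every string in the language has a unique leftmost derivation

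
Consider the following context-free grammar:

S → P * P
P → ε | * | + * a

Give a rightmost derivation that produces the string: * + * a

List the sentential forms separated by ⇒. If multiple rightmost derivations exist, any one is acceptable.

S ⇒ P * P ⇒ P * + * a ⇒ * + * a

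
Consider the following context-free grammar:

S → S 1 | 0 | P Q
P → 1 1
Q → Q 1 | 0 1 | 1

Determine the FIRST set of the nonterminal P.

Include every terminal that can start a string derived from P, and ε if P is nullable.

We compute FIRST(P) using the standard algorithm.
FIRST(P) = {1}
FIRST(Q) = {0, 1}
FIRST(S) = {0, 1}
Therefore, FIRST(P) = {1}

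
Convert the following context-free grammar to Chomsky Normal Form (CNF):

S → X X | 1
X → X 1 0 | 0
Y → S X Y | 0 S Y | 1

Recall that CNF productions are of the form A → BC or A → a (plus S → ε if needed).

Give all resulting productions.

S → 1; T1 → 1; T0 → 0; X → 0; Y → 1; S → X X; X → X X0; X0 → T1 T0; Y → S X1; X1 → X Y; Y → T0 X2; X2 → S Y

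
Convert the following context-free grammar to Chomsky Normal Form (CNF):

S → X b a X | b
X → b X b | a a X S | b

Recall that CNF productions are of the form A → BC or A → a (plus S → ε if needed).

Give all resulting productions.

TB → b; TA → a; S → b; X → b; S → X X0; X0 → TB X1; X1 → TA X; X → TB X2; X2 → X TB; X → TA X3; X3 → TA X4; X4 → X S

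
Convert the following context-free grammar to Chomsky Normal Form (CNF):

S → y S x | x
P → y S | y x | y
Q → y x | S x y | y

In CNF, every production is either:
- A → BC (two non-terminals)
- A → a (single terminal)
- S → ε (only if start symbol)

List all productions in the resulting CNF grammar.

TY → y; TX → x; S → x; P → y; Q → y; S → TY X0; X0 → S TX; P → TY S; P → TY TX; Q → TY TX; Q → S X1; X1 → TX TY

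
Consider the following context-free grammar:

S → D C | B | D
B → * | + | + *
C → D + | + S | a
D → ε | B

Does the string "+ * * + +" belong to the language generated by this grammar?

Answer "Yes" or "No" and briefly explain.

No - no valid derivation exists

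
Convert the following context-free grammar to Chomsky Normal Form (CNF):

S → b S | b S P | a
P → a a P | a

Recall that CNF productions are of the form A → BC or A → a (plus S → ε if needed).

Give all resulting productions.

TB → b; S → a; TA → a; P → a; S → TB S; S → TB X0; X0 → S P; P → TA X1; X1 → TA P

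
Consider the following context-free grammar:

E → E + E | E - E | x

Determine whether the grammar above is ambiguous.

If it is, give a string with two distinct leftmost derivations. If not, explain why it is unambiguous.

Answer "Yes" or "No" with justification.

Yes - the string 'x + x + x - x - x + x' has two distinct leftmost derivations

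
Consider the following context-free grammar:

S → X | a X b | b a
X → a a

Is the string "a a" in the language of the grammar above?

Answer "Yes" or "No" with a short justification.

Yes - a valid derivation exists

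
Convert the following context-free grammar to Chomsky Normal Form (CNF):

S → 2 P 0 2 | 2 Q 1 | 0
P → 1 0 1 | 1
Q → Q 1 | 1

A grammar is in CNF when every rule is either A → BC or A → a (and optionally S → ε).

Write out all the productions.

T2 → 2; T0 → 0; T1 → 1; S → 0; P → 1; Q → 1; S → T2 X0; X0 → P X1; X1 → T0 T2; S → T2 X2; X2 → Q T1; P → T1 X3; X3 → T0 T1; Q → Q T1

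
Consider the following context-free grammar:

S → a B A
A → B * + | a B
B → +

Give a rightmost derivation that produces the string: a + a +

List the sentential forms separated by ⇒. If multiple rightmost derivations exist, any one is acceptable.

S ⇒ a B A ⇒ a B a B ⇒ a B a + ⇒ a + a +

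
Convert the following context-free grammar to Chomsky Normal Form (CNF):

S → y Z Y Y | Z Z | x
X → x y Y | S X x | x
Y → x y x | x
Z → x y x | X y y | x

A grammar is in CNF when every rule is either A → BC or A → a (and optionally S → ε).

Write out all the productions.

TY → y; S → x; TX → x; X → x; Y → x; Z → x; S → TY X0; X0 → Z X1; X1 → Y Y; S → Z Z; X → TX X2; X2 → TY Y; X → S X3; X3 → X TX; Y → TX X4; X4 → TY TX; Z → TX X5; X5 → TY TX; Z → X X6; X6 → TY TY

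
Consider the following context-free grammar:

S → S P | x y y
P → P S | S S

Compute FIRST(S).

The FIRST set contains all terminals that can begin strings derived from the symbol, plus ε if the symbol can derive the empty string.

We compute FIRST(S) using the standard algorithm.
FIRST(P) = {x}
FIRST(S) = {x}
Therefore, FIRST(S) = {x}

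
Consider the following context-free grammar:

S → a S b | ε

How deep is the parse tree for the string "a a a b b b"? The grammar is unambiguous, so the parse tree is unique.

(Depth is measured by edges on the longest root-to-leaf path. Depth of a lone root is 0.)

4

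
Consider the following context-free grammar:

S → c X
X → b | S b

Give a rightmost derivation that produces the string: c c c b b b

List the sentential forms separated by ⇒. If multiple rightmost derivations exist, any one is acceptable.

S ⇒ c X ⇒ c S b ⇒ c c X b ⇒ c c S b b ⇒ c c c X b b ⇒ c c c b b b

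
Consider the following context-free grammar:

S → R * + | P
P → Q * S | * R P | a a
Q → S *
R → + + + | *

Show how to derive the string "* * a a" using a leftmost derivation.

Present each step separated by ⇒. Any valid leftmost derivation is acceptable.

S ⇒ P ⇒ * R P ⇒ * * P ⇒ * * a a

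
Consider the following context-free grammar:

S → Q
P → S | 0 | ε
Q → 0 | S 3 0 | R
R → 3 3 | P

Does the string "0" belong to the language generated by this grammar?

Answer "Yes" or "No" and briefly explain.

Yes - a valid derivation exists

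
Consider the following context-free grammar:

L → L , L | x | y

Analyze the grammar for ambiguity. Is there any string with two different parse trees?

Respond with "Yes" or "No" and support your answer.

Yes - the string 'x , y , y , x , x' has two distinct parse trees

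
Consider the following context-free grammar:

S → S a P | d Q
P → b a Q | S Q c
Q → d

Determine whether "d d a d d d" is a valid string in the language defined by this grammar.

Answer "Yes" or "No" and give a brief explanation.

No - no valid derivation exists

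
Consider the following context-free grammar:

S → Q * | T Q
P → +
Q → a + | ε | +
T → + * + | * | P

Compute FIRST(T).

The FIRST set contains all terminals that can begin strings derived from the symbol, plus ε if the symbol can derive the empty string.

We compute FIRST(T) using the standard algorithm.
FIRST(P) = {+}
FIRST(Q) = {+, a, ε}
FIRST(S) = {*, +, a}
FIRST(T) = {*, +}
Therefore, FIRST(T) = {*, +}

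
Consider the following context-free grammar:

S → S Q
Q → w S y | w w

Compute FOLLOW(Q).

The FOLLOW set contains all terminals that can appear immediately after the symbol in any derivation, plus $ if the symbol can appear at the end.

We compute FOLLOW(Q) using the standard algorithm.
FOLLOW(S) starts with {$}.
FIRST(Q) = {w}
FIRST(S) = {}
FOLLOW(Q) = {$, w, y}
FOLLOW(S) = {$, w, y}
Therefore, FOLLOW(Q) = {$, w, y}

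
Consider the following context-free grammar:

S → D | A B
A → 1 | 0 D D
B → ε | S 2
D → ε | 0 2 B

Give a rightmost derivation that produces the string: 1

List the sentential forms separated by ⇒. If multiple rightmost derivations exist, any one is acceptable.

S ⇒ A B ⇒ A ⇒ 1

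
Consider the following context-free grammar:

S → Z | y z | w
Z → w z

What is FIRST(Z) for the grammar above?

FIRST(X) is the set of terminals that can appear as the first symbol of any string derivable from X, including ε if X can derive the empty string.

We compute FIRST(Z) using the standard algorithm.
FIRST(S) = {w, y}
FIRST(Z) = {w}
Therefore, FIRST(Z) = {w}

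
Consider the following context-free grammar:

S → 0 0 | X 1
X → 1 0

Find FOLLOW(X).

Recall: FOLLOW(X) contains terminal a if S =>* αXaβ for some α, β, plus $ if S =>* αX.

We compute FOLLOW(X) using the standard algorithm.
FOLLOW(S) starts with {$}.
FIRST(S) = {0, 1}
FIRST(X) = {1}
FOLLOW(S) = {$}
FOLLOW(X) = {1}
Therefore, FOLLOW(X) = {1}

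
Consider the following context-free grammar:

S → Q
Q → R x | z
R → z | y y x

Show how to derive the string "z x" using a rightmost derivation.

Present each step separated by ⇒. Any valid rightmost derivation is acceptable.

S ⇒ Q ⇒ R x ⇒ z x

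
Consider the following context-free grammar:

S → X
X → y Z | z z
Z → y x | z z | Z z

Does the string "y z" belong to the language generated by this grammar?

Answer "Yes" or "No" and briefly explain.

No - no valid derivation exists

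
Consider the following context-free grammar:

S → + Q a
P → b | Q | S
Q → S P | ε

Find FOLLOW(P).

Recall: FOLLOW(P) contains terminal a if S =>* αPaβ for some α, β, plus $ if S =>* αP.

We compute FOLLOW(P) using the standard algorithm.
FOLLOW(S) starts with {$}.
FIRST(P) = {+, b, ε}
FIRST(Q) = {+, ε}
FIRST(S) = {+}
FOLLOW(P) = {a}
FOLLOW(Q) = {a}
FOLLOW(S) = {$, +, a, b}
Therefore, FOLLOW(P) = {a}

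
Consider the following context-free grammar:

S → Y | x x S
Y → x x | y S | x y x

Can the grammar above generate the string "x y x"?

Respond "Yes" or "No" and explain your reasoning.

Yes - a valid derivation exists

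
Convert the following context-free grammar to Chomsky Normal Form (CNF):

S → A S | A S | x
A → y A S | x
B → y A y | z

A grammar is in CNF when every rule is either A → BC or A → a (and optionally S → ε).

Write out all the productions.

S → x; TY → y; A → x; B → z; S → A S; S → A S; A → TY X0; X0 → A S; B → TY X1; X1 → A TY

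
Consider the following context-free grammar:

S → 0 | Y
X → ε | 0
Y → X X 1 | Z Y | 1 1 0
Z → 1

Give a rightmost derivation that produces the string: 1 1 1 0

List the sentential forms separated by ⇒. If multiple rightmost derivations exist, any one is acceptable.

S ⇒ Y ⇒ Z Y ⇒ Z 1 1 0 ⇒ 1 1 1 0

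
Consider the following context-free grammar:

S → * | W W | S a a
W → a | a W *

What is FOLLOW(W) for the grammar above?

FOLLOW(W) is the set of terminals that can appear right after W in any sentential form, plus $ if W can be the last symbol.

We compute FOLLOW(W) using the standard algorithm.
FOLLOW(S) starts with {$}.
FIRST(S) = {*, a}
FIRST(W) = {a}
FOLLOW(S) = {$, a}
FOLLOW(W) = {$, *, a}
Therefore, FOLLOW(W) = {$, *, a}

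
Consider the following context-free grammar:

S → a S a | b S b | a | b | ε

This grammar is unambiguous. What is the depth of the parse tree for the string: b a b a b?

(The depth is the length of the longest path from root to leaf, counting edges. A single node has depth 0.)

3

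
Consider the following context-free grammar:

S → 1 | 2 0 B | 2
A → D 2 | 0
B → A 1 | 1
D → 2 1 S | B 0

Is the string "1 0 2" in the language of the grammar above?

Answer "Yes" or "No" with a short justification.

No - no valid derivation exists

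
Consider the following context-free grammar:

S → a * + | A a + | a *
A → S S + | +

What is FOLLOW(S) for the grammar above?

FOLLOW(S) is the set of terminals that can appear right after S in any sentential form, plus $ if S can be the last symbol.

We compute FOLLOW(S) using the standard algorithm.
FOLLOW(S) starts with {$}.
FIRST(A) = {+, a}
FIRST(S) = {+, a}
FOLLOW(A) = {a}
FOLLOW(S) = {$, +, a}
Therefore, FOLLOW(S) = {$, +, a}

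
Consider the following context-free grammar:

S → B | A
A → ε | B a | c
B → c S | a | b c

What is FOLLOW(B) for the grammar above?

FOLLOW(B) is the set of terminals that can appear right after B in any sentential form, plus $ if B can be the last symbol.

We compute FOLLOW(B) using the standard algorithm.
FOLLOW(S) starts with {$}.
FIRST(A) = {a, b, c, ε}
FIRST(B) = {a, b, c}
FIRST(S) = {a, b, c, ε}
FOLLOW(A) = {$, a}
FOLLOW(B) = {$, a}
FOLLOW(S) = {$, a}
Therefore, FOLLOW(B) = {$, a}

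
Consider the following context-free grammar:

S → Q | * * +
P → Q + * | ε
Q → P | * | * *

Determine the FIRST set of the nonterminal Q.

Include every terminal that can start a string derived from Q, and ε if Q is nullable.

We compute FIRST(Q) using the standard algorithm.
FIRST(P) = {*, +, ε}
FIRST(Q) = {*, +, ε}
FIRST(S) = {*, +, ε}
Therefore, FIRST(Q) = {*, +, ε}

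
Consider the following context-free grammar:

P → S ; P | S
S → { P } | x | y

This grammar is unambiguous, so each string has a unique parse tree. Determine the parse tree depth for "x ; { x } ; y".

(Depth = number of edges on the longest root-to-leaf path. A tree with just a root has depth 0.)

5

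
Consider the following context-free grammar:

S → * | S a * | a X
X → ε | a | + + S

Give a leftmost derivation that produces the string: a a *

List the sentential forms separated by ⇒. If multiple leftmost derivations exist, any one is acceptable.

S ⇒ S a * ⇒ a X a * ⇒ a a *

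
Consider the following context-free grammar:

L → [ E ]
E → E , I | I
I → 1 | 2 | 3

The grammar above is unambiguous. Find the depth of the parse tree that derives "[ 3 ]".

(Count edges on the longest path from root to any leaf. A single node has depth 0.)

3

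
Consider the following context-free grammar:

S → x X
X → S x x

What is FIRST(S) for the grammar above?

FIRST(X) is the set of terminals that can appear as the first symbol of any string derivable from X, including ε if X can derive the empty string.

We compute FIRST(S) using the standard algorithm.
FIRST(S) = {x}
FIRST(X) = {x}
Therefore, FIRST(S) = {x}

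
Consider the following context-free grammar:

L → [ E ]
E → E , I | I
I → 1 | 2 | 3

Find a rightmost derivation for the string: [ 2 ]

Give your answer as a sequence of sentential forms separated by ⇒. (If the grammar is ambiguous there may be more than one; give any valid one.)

L ⇒ [ E ] ⇒ [ I ] ⇒ [ 2 ]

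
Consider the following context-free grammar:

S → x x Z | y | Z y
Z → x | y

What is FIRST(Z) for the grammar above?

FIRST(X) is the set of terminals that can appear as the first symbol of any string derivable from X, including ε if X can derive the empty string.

We compute FIRST(Z) using the standard algorithm.
FIRST(S) = {x, y}
FIRST(Z) = {x, y}
Therefore, FIRST(Z) = {x, y}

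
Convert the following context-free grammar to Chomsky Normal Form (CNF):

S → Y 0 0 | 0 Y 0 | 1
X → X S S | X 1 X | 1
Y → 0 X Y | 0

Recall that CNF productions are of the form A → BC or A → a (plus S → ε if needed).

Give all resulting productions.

T0 → 0; S → 1; T1 → 1; X → 1; Y → 0; S → Y X0; X0 → T0 T0; S → T0 X1; X1 → Y T0; X → X X2; X2 → S S; X → X X3; X3 → T1 X; Y → T0 X4; X4 → X Y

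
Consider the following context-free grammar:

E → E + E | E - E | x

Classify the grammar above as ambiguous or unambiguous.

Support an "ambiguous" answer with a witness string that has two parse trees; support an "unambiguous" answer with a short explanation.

Ambiguous - the string 'x + x - x' has two distinct parse trees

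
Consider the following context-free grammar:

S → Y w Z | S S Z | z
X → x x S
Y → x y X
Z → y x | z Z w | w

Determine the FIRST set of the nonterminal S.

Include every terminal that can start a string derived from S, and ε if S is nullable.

We compute FIRST(S) using the standard algorithm.
FIRST(S) = {x, z}
FIRST(X) = {x}
FIRST(Y) = {x}
FIRST(Z) = {w, y, z}
Therefore, FIRST(S) = {x, z}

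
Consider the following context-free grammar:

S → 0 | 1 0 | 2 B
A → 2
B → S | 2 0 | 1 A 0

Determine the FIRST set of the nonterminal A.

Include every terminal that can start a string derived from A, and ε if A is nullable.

We compute FIRST(A) using the standard algorithm.
FIRST(A) = {2}
FIRST(B) = {0, 1, 2}
FIRST(S) = {0, 1, 2}
Therefore, FIRST(A) = {2}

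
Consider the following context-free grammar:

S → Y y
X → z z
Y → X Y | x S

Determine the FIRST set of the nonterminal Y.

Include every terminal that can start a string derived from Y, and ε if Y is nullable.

We compute FIRST(Y) using the standard algorithm.
FIRST(S) = {x, z}
FIRST(X) = {z}
FIRST(Y) = {x, z}
Therefore, FIRST(Y) = {x, z}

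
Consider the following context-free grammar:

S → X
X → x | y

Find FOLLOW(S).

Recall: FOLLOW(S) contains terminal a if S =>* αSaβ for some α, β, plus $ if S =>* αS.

We compute FOLLOW(S) using the standard algorithm.
FOLLOW(S) starts with {$}.
FIRST(S) = {x, y}
FIRST(X) = {x, y}
FOLLOW(S) = {$}
FOLLOW(X) = {$}
Therefore, FOLLOW(S) = {$}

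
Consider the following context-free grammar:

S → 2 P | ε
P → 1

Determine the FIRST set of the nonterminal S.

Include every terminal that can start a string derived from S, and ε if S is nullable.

We compute FIRST(S) using the standard algorithm.
FIRST(P) = {1}
FIRST(S) = {2, ε}
Therefore, FIRST(S) = {2, ε}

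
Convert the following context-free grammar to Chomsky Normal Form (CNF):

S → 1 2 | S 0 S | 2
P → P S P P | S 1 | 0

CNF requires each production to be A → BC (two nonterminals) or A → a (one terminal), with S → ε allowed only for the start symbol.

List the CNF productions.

T1 → 1; T2 → 2; T0 → 0; S → 2; P → 0; S → T1 T2; S → S X0; X0 → T0 S; P → P X1; X1 → S X2; X2 → P P; P → S T1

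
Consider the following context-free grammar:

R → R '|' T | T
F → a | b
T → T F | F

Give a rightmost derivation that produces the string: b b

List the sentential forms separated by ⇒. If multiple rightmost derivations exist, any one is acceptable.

R ⇒ T ⇒ T F ⇒ T b ⇒ F b ⇒ b b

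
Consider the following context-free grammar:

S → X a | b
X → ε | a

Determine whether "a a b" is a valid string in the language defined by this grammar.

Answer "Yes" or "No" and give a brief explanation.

No - no valid derivation exists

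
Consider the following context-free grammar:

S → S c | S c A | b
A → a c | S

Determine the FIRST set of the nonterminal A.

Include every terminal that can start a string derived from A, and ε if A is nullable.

We compute FIRST(A) using the standard algorithm.
FIRST(A) = {a, b}
FIRST(S) = {b}
Therefore, FIRST(A) = {a, b}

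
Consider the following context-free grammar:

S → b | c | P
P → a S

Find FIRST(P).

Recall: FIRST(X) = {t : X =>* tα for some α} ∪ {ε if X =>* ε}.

We compute FIRST(P) using the standard algorithm.
FIRST(P) = {a}
FIRST(S) = {a, b, c}
Therefore, FIRST(P) = {a}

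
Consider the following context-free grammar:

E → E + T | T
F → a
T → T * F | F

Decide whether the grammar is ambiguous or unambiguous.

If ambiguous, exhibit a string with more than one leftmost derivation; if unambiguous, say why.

Unambiguous - every string in the language has a unique leftmost derivation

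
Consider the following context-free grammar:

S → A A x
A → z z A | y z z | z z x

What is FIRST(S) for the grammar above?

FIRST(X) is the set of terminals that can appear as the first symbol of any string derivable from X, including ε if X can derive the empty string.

We compute FIRST(S) using the standard algorithm.
FIRST(A) = {y, z}
FIRST(S) = {y, z}
Therefore, FIRST(S) = {y, z}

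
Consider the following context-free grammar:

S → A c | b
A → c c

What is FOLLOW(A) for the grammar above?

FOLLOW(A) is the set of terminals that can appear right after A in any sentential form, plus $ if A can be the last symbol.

We compute FOLLOW(A) using the standard algorithm.
FOLLOW(S) starts with {$}.
FIRST(A) = {c}
FIRST(S) = {b, c}
FOLLOW(A) = {c}
FOLLOW(S) = {$}
Therefore, FOLLOW(A) = {c}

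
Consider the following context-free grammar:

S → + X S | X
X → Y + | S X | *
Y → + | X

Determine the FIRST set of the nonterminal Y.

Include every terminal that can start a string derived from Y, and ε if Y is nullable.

We compute FIRST(Y) using the standard algorithm.
FIRST(S) = {*, +}
FIRST(X) = {*, +}
FIRST(Y) = {*, +}
Therefore, FIRST(Y) = {*, +}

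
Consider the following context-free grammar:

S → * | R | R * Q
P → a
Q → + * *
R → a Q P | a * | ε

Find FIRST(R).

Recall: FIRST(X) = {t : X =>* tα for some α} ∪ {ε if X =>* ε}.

We compute FIRST(R) using the standard algorithm.
FIRST(P) = {a}
FIRST(Q) = {+}
FIRST(R) = {a, ε}
FIRST(S) = {*, a, ε}
Therefore, FIRST(R) = {a, ε}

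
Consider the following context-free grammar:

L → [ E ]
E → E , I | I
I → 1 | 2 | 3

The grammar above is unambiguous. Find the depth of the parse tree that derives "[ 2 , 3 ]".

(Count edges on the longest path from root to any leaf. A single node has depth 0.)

4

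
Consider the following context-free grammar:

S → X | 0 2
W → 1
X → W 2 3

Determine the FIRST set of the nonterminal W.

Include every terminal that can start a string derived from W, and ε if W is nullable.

We compute FIRST(W) using the standard algorithm.
FIRST(S) = {0, 1}
FIRST(W) = {1}
FIRST(X) = {1}
Therefore, FIRST(W) = {1}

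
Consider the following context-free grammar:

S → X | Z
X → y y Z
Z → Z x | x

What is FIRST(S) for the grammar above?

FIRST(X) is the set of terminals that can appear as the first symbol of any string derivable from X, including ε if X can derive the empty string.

We compute FIRST(S) using the standard algorithm.
FIRST(S) = {x, y}
FIRST(X) = {y}
FIRST(Z) = {x}
Therefore, FIRST(S) = {x, y}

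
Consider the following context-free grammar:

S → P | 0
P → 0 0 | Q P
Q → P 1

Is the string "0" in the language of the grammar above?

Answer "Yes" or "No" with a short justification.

Yes - a valid derivation exists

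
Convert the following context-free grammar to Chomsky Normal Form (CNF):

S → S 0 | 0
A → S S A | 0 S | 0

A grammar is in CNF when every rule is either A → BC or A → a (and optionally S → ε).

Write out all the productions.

T0 → 0; S → 0; A → 0; S → S T0; A → S X0; X0 → S A; A → T0 S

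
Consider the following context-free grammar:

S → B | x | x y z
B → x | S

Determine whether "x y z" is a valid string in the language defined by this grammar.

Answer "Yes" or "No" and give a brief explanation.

Yes - a valid derivation exists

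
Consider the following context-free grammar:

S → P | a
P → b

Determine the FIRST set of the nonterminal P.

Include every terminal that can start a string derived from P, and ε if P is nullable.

We compute FIRST(P) using the standard algorithm.
FIRST(P) = {b}
FIRST(S) = {a, b}
Therefore, FIRST(P) = {b}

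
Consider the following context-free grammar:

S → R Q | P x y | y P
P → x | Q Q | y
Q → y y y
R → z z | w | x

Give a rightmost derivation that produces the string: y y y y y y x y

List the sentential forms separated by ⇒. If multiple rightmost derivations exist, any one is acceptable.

S ⇒ P x y ⇒ Q Q x y ⇒ Q y y y x y ⇒ y y y y y y x y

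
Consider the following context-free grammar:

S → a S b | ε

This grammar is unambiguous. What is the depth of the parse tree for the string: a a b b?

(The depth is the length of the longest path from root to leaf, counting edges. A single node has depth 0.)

3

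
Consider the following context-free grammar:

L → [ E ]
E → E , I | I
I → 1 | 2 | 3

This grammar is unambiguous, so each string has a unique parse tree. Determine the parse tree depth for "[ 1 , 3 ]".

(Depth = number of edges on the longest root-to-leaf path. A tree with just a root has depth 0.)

4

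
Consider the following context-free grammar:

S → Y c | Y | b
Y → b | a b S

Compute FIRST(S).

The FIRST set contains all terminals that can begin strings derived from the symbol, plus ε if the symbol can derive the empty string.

We compute FIRST(S) using the standard algorithm.
FIRST(S) = {a, b}
FIRST(Y) = {a, b}
Therefore, FIRST(S) = {a, b}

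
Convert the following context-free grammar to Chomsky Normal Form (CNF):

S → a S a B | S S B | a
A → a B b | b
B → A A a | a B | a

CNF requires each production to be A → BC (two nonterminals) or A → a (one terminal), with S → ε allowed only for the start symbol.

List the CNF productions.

TA → a; S → a; TB → b; A → b; B → a; S → TA X0; X0 → S X1; X1 → TA B; S → S X2; X2 → S B; A → TA X3; X3 → B TB; B → A X4; X4 → A TA; B → TA B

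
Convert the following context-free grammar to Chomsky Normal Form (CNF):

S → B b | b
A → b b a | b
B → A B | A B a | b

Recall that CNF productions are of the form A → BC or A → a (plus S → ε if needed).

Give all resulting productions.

TB → b; S → b; TA → a; A → b; B → b; S → B TB; A → TB X0; X0 → TB TA; B → A B; B → A X1; X1 → B TA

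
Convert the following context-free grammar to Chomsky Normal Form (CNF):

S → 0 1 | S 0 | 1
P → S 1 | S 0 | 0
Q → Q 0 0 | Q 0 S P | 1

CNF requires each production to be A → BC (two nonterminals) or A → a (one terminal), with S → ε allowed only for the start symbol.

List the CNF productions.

T0 → 0; T1 → 1; S → 1; P → 0; Q → 1; S → T0 T1; S → S T0; P → S T1; P → S T0; Q → Q X0; X0 → T0 T0; Q → Q X1; X1 → T0 X2; X2 → S P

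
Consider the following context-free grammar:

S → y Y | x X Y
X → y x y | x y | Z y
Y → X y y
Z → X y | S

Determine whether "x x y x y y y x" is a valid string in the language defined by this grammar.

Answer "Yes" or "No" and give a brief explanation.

No - no valid derivation exists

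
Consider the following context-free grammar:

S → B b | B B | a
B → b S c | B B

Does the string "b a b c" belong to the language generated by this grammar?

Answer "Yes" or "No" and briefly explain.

No - no valid derivation exists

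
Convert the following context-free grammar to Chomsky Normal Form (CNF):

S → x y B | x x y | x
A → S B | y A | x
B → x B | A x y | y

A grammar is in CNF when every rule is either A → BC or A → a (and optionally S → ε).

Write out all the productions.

TX → x; TY → y; S → x; A → x; B → y; S → TX X0; X0 → TY B; S → TX X1; X1 → TX TY; A → S B; A → TY A; B → TX B; B → A X2; X2 → TX TY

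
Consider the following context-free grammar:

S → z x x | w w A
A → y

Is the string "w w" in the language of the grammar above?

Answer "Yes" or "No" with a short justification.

No - no valid derivation exists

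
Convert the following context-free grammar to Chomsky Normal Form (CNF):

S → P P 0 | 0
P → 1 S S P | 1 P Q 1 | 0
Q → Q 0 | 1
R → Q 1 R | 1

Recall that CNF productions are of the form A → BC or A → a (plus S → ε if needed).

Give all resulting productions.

T0 → 0; S → 0; T1 → 1; P → 0; Q → 1; R → 1; S → P X0; X0 → P T0; P → T1 X1; X1 → S X2; X2 → S P; P → T1 X3; X3 → P X4; X4 → Q T1; Q → Q T0; R → Q X5; X5 → T1 R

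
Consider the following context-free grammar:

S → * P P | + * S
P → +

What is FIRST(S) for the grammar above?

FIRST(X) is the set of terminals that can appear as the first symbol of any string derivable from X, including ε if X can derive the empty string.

We compute FIRST(S) using the standard algorithm.
FIRST(P) = {+}
FIRST(S) = {*, +}
Therefore, FIRST(S) = {*, +}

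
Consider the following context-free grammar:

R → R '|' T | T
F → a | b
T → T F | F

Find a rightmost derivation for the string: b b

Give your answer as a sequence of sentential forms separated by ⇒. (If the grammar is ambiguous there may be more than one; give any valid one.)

R ⇒ T ⇒ T F ⇒ T b ⇒ F b ⇒ b b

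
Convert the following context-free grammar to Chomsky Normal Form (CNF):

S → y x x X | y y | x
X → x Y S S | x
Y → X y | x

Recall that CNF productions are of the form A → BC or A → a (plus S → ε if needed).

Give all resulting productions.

TY → y; TX → x; S → x; X → x; Y → x; S → TY X0; X0 → TX X1; X1 → TX X; S → TY TY; X → TX X2; X2 → Y X3; X3 → S S; Y → X TY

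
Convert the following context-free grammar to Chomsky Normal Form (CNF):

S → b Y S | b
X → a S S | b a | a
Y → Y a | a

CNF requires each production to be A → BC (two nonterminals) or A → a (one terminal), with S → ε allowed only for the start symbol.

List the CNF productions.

TB → b; S → b; TA → a; X → a; Y → a; S → TB X0; X0 → Y S; X → TA X1; X1 → S S; X → TB TA; Y → Y TA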